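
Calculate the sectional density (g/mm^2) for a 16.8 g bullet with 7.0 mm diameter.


SD = m/d^2 = 16.8/7.0^2 = 0.3429 g/mm^2

0.3429 g/mm^2


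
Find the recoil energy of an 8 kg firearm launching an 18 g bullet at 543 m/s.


v_r = m_p*v_p/m_gun = 0.018*543/8 = 1.22175 m/s, E_r = 0.5*m_gun*v_r^2 = 0.5*8*1.22175^2 = 5.971 J

5.971 J


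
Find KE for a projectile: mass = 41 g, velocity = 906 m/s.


E = 0.5*m*v^2 = 0.5*0.041*906^2 = 16827 J

16827 J


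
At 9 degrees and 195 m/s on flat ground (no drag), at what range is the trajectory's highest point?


R = v0^2*sin(2*theta)/g = 195^2*sin(2*9°)/9.81 = 1197.8 m
apex_dist = R/2 = 1197.8/2 = 598.9 m

598.9 m


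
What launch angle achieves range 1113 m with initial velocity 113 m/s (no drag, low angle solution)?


sin(2*theta) = R*g/v0^2 = 1113*9.81/113^2 = 0.855081, theta = arcsin(0.855081)/2 = 29.38°

29.38 degrees


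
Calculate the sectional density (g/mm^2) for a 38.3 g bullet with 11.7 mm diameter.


SD = m/d^2 = 38.3/11.7^2 = 0.2798 g/mm^2

0.2798 g/mm^2


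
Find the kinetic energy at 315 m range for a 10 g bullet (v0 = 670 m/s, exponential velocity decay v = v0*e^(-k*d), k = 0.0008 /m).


v = v0*exp(-k*d) = 670*exp(-0.0008*315) = 520.754 m/s
E = 0.5*m*v^2 = 0.5*0.01*520.754^2 = 1356 J

1356 J


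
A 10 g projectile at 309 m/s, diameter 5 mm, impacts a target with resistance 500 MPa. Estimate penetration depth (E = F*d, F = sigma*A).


A = pi*(d/2)^2 = pi*(5/2)^2 = 19.635 mm^2
E = 0.5*m*v^2 = 0.5*0.01*309^2 = 477.405 J
depth = E/(sigma*A) = 477.405 J / (500 MPa * 19.635 mm^2) = 477.405/(500 * 19.635) m = 0.0486281 m ≈ 48.63 mm

48.63 mm


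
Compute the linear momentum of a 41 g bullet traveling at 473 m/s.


p = m*v = 0.041*473 = 19.39 kg·m/s

19.39 kg·m/s


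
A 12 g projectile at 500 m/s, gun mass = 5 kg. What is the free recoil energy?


v_r = m_p*v_p/m_gun = 0.012*500/5 = 1.2 m/s, E_r = 0.5*m_gun*v_r^2 = 0.5*5*1.2^2 = 3.6 J

3.6 J


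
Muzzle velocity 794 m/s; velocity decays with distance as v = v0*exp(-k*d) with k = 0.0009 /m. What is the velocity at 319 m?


v = v0*exp(-k*d) = 794*exp(-0.0009*319) = 595.8 m/s

595.8 m/s


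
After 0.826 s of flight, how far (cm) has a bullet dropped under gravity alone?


drop = 0.5*g*t^2 = 0.5*9.81*0.826^2 = 3.34656 m ≈ 334.7 cm

334.7 cm


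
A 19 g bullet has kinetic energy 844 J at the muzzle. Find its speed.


v = sqrt(2*E/m) = sqrt(2*844/0.019) = 298.1 m/s

298.1 m/s


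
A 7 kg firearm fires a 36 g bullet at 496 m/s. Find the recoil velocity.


v_recoil = m_p * v_p / m_gun = 0.036 * 496 / 7 = 2.551 m/s

2.551 m/s


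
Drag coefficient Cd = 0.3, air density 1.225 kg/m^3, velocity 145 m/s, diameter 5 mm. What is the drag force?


A = pi*(d/2)^2 = pi*(5/2000)^2 = 1.96350e-05 m^2
Fd = 0.5*Cd*rho*A*v^2 = 0.5*0.3*1.225*1.96350e-05*145^2 = 0.07586 N

0.07586 N


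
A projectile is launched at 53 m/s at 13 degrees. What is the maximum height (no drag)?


H = (v0*sin(theta))^2 / (2g) = (53*sin(13°))^2 / (2*9.81) = 7.245 m

7.245 m


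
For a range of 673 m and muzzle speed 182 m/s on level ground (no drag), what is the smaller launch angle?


sin(2*theta) = R*g/v0^2 = 673*9.81/182^2 = 0.199316, theta = arcsin(0.199316)/2 = 5.748°

5.748 degrees


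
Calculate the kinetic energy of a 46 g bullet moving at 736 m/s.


E = 0.5*m*v^2 = 0.5*0.046*736^2 = 12459 J

12459 J


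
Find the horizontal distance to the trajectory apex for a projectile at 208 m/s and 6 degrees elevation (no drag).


R = v0^2*sin(2*theta)/g = 208^2*sin(2*6°)/9.81 = 916.931 m
apex_dist = R/2 = 916.931/2 = 458.5 m

458.5 m


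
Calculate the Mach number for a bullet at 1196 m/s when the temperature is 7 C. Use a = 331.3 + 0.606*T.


a = 331.3 + 0.606*(7) = 335.542 m/s
M = v/a = 1196/335.542 = 3.564

3.564


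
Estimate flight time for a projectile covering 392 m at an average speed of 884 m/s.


t = d/v = 392/884 = 0.4434 s

0.4434 s


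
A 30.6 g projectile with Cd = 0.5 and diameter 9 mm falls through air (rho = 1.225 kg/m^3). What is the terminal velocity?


A = pi*(d/2)^2 = pi*(9/2000)^2 = 6.36173e-05 m^2
vt = sqrt(2mg/(Cd*rho*A)) = sqrt(2*0.0306*9.81/(0.5 * 1.225 * 6.36173e-05)) = 124.1 m/s

124.1 m/s


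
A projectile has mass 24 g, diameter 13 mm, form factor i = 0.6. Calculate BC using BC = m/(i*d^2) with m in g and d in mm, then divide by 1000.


BC = m/(i*d^2*1000) = 24/(0.6 * 13^2 * 1000) = 0.0002367

0.0002367


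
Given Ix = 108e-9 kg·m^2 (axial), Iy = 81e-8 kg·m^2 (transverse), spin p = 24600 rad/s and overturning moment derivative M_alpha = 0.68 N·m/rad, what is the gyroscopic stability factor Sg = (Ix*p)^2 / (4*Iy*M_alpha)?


Sg = Ix^2 * p^2 / (4 * Iy * M_alpha) = (108e-9)^2 * 24600^2 / (4 * 81e-8 * 0.68) = 3.204

3.204


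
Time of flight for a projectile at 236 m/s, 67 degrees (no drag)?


T = 2*v0*sin(theta)/g = 2*236*sin(67°)/9.81 = 44.29 s

44.29 s


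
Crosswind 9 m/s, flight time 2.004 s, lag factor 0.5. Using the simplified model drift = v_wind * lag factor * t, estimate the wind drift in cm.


drift = v_wind * lag * t = 9 * 0.5 * 2.004 = 9.018 m ≈ 901.8 cm

901.8 cm


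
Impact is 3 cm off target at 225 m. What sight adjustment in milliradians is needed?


1 mrad subtends 1 cm per 10 m of range, so adj = error_cm / (dist_m / 10) = 3 / (225/10) = 0.1333 mrad

0.1333 mrad


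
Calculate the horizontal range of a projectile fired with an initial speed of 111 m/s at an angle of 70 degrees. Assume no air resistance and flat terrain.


R = v0^2 * sin(2*theta) / g = 111^2 * sin(2*70°) / 9.81 = 807.3 m

807.3 m


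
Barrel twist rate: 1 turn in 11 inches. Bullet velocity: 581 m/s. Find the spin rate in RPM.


twist_m = 11*0.0254 = 0.2794 m
spin = v/twist = 581/0.2794 = 2079.456 rev/s
RPM = spin*60 = 2079.456*60 ≈ 124767 RPM

124767 RPM


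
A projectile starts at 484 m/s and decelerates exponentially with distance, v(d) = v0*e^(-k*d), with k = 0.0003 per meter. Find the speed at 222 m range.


v = v0*exp(-k*d) = 484*exp(-0.0003*222) = 452.8 m/s

452.8 m/s


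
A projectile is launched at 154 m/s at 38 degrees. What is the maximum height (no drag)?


H = (v0*sin(theta))^2 / (2g) = (154*sin(38°))^2 / (2*9.81) = 458.2 m

458.2 m


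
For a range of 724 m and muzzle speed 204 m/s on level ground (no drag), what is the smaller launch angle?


sin(2*theta) = R*g/v0^2 = 724*9.81/204^2 = 0.170666, theta = arcsin(0.170666)/2 = 4.913°

4.913 degrees


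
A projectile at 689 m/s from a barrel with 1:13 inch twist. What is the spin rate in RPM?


twist_m = 13*0.0254 = 0.3302 m
spin = v/twist = 689/0.3302 = 2086.614 rev/s
RPM = spin*60 = 2086.614*60 ≈ 125197 RPM

125197 RPM


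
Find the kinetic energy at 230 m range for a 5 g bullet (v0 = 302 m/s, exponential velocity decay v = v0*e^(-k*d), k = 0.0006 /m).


v = v0*exp(-k*d) = 302*exp(-0.0006*230) = 263.072 m/s
E = 0.5*m*v^2 = 0.5*0.005*263.072^2 = 173 J

173 J


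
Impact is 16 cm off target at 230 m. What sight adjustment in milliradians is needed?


1 mrad subtends 1 cm per 10 m of range, so adj = error_cm / (dist_m / 10) = 16 / (230/10) = 0.6957 mrad

0.6957 mrad


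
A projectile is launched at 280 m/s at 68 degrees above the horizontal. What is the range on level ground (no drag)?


R = v0^2 * sin(2*theta) / g = 280^2 * sin(2*68°) / 9.81 = 5552 m

5552 m


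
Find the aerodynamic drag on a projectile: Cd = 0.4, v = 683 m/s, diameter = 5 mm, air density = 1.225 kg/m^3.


A = pi*(d/2)^2 = pi*(5/2000)^2 = 1.96350e-05 m^2
Fd = 0.5*Cd*rho*A*v^2 = 0.5*0.4*1.225*1.96350e-05*683^2 = 2.244 N

2.244 N


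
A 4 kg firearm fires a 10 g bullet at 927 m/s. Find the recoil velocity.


v_recoil = m_p * v_p / m_gun = 0.01 * 927 / 4 = 2.317 m/s

2.317 m/s


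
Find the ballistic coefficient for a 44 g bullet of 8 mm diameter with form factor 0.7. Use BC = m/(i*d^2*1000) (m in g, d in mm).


BC = m/(i*d^2*1000) = 44/(0.7 * 8^2 * 1000) = 0.0009821

0.0009821


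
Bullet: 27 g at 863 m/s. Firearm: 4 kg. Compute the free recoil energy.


v_r = m_p*v_p/m_gun = 0.027*863/4 = 5.82525 m/s, E_r = 0.5*m_gun*v_r^2 = 0.5*4*5.82525^2 = 67.87 J

67.87 J


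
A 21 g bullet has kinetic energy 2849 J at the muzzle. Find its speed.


v = sqrt(2*E/m) = sqrt(2*2849/0.021) = 520.9 m/s

520.9 m/s


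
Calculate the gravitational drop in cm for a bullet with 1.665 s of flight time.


drop = 0.5*g*t^2 = 0.5*9.81*1.665^2 = 13.5978 m ≈ 1360 cm

1360 cm


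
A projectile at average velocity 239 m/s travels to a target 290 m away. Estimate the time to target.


t = d/v = 290/239 = 1.213 s

1.213 s


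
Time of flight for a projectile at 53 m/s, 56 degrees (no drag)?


T = 2*v0*sin(theta)/g = 2*53*sin(56°)/9.81 = 8.958 s

8.958 s


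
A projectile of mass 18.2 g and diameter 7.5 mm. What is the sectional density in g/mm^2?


SD = m/d^2 = 18.2/7.5^2 = 0.3236 g/mm^2

0.3236 g/mm^2


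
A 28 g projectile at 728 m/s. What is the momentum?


p = m*v = 0.028*728 = 20.38 kg·m/s

20.38 kg·m/s


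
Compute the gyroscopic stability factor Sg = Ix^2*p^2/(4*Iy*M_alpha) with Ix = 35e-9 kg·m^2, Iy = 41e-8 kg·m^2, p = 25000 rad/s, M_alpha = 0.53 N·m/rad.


Sg = Ix^2 * p^2 / (4 * Iy * M_alpha) = (35e-9)^2 * 25000^2 / (4 * 41e-8 * 0.53) = 0.8808

0.8808


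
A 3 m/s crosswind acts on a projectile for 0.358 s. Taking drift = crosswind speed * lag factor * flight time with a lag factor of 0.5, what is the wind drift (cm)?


drift = v_wind * lag * t = 3 * 0.5 * 0.358 = 0.537 m ≈ 53.7 cm

53.7 cm


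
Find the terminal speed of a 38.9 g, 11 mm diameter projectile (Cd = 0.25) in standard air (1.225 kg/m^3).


A = pi*(d/2)^2 = pi*(11/2000)^2 = 9.50332e-05 m^2
vt = sqrt(2mg/(Cd*rho*A)) = sqrt(2*0.0389*9.81/(0.25 * 1.225 * 9.50332e-05)) = 161.9 m/s

161.9 m/s


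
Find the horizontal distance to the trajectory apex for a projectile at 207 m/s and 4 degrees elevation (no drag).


R = v0^2*sin(2*theta)/g = 207^2*sin(2*4°)/9.81 = 607.893 m
apex_dist = R/2 = 607.893/2 = 303.9 m

303.9 m


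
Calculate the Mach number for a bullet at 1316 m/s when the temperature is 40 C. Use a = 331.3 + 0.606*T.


a = 331.3 + 0.606*(40) = 355.54 m/s
M = v/a = 1316/355.54 = 3.701

3.701


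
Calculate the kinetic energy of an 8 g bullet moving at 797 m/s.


E = 0.5*m*v^2 = 0.5*0.008*797^2 = 2541 J

2541 J


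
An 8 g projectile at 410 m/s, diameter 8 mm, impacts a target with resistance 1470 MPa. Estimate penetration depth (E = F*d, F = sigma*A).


A = pi*(d/2)^2 = pi*(8/2)^2 = 50.2655 mm^2
E = 0.5*m*v^2 = 0.5*0.008*410^2 = 672.4 J
depth = E/(sigma*A) = 672.4 J / (1470 MPa * 50.2655 mm^2) = 672.4/(1470 * 50.2655) m = 0.00909998 m ≈ 9.1 mm

9.1 mm


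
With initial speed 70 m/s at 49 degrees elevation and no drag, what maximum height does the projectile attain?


H = (v0*sin(theta))^2 / (2g) = (70*sin(49°))^2 / (2*9.81) = 142.3 m

142.3 m


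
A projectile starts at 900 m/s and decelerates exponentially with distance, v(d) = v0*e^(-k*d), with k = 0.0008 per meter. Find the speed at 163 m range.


v = v0*exp(-k*d) = 900*exp(-0.0008*163) = 790 m/s

790 m/s


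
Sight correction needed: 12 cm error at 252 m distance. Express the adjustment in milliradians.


1 mrad subtends 1 cm per 10 m of range, so adj = error_cm / (dist_m / 10) = 12 / (252/10) = 0.4762 mrad

0.4762 mrad


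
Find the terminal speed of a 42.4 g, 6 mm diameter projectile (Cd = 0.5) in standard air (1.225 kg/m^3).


A = pi*(d/2)^2 = pi*(6/2000)^2 = 2.82743e-05 m^2
vt = sqrt(2mg/(Cd*rho*A)) = sqrt(2*0.0424*9.81/(0.5 * 1.225 * 2.82743e-05)) = 219.2 m/s

219.2 m/s


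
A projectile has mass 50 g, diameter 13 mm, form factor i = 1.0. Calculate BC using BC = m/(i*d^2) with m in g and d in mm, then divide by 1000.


BC = m/(i*d^2*1000) = 50/(1.0 * 13^2 * 1000) = 0.0002959

0.0002959


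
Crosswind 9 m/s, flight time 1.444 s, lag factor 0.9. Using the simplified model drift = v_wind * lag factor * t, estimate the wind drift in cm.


drift = v_wind * lag * t = 9 * 0.9 * 1.444 = 11.6964 m ≈ 1170 cm

1170 cm


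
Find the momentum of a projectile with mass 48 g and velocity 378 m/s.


p = m*v = 0.048*378 = 18.14 kg·m/s

18.14 kg·m/s


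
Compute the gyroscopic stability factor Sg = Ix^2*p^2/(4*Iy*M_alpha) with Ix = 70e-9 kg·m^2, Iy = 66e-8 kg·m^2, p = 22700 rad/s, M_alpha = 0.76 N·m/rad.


Sg = Ix^2 * p^2 / (4 * Iy * M_alpha) = (70e-9)^2 * 22700^2 / (4 * 66e-8 * 0.76) = 1.258

1.258


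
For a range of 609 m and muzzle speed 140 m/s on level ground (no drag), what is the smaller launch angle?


sin(2*theta) = R*g/v0^2 = 609*9.81/140^2 = 0.304811, theta = arcsin(0.304811)/2 = 8.873°

8.873 degrees


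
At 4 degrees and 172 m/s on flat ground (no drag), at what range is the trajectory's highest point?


R = v0^2*sin(2*theta)/g = 172^2*sin(2*4°)/9.81 = 419.704 m
apex_dist = R/2 = 419.704/2 = 209.9 m

209.9 m


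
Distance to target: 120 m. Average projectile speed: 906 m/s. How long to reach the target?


t = d/v = 120/906 = 0.1325 s

0.1325 s


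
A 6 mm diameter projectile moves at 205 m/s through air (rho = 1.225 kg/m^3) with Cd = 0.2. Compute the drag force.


A = pi*(d/2)^2 = pi*(6/2000)^2 = 2.82743e-05 m^2
Fd = 0.5*Cd*rho*A*v^2 = 0.5*0.2*1.225*2.82743e-05*205^2 = 0.1456 N

0.1456 N


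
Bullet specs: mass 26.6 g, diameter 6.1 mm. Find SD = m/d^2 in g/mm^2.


SD = m/d^2 = 26.6/6.1^2 = 0.7149 g/mm^2

0.7149 g/mm^2


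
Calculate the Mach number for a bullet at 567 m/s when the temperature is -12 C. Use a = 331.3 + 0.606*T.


a = 331.3 + 0.606*(-12) = 324.028 m/s
M = v/a = 567/324.028 = 1.75

1.75


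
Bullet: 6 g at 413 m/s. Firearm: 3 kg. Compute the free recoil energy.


v_r = m_p*v_p/m_gun = 0.006*413/3 = 0.826 m/s, E_r = 0.5*m_gun*v_r^2 = 0.5*3*0.826^2 = 1.023 J

1.023 J


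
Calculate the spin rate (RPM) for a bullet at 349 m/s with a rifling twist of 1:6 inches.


twist_m = 6*0.0254 = 0.1524 m
spin = v/twist = 349/0.1524 = 2290.026 rev/s
RPM = spin*60 = 2290.026*60 ≈ 137402 RPM

137402 RPM


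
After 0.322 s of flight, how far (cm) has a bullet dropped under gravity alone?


drop = 0.5*g*t^2 = 0.5*9.81*0.322^2 = 0.50857 m ≈ 50.86 cm

50.86 cm


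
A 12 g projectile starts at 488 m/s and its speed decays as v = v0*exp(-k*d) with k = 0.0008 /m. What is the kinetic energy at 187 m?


v = v0*exp(-k*d) = 488*exp(-0.0008*187) = 420.194 m/s
E = 0.5*m*v^2 = 0.5*0.012*420.194^2 = 1059 J

1059 J


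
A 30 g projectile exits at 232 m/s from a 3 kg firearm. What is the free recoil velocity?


v_recoil = m_p * v_p / m_gun = 0.03 * 232 / 3 = 2.32 m/s

2.32 m/s


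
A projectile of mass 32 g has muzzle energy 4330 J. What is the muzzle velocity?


v = sqrt(2*E/m) = sqrt(2*4330/0.032) = 520.2 m/s

520.2 m/s


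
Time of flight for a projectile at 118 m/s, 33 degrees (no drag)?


T = 2*v0*sin(theta)/g = 2*118*sin(33°)/9.81 = 13.1 s

13.1 s


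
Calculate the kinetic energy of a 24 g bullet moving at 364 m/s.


E = 0.5*m*v^2 = 0.5*0.024*364^2 = 1590 J

1590 J


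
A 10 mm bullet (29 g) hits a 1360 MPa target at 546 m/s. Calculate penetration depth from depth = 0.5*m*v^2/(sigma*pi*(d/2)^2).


A = pi*(d/2)^2 = pi*(10/2)^2 = 78.5398 mm^2
E = 0.5*m*v^2 = 0.5*0.029*546^2 = 4322.68 J
depth = E/(sigma*A) = 4322.68 J / (1360 MPa * 78.5398 mm^2) = 4322.68/(1360 * 78.5398) m = 0.0404692 m ≈ 40.47 mm

40.47 mm


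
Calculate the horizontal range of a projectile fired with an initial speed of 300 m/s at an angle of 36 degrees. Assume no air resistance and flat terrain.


R = v0^2 * sin(2*theta) / g = 300^2 * sin(2*36°) / 9.81 = 8725 m

8725 m


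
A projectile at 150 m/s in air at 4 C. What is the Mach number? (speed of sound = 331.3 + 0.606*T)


a = 331.3 + 0.606*(4) = 333.724 m/s
M = v/a = 150/333.724 = 0.4495

0.4495


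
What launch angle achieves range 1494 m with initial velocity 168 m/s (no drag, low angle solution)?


sin(2*theta) = R*g/v0^2 = 1494*9.81/168^2 = 0.519279, theta = arcsin(0.519279)/2 = 15.64°

15.64 degrees


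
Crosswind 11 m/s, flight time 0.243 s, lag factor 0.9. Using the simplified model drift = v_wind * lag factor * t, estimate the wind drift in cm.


drift = v_wind * lag * t = 11 * 0.9 * 0.243 = 2.4057 m ≈ 240.6 cm

240.6 cm


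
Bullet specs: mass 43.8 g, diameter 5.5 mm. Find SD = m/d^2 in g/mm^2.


SD = m/d^2 = 43.8/5.5^2 = 1.448 g/mm^2

1.448 g/mm^2


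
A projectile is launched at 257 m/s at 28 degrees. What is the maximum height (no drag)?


H = (v0*sin(theta))^2 / (2g) = (257*sin(28°))^2 / (2*9.81) = 742 m

742 m


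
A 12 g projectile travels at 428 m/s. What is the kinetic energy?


E = 0.5*m*v^2 = 0.5*0.012*428^2 = 1099 J

1099 J


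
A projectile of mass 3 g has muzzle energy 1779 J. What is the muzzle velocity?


v = sqrt(2*E/m) = sqrt(2*1779/0.003) = 1089 m/s

1089 m/s


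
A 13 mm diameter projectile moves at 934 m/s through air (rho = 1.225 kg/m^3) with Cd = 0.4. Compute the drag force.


A = pi*(d/2)^2 = pi*(13/2000)^2 = 1.32732e-04 m^2
Fd = 0.5*Cd*rho*A*v^2 = 0.5*0.4*1.225*1.32732e-04*934^2 = 28.37 N

28.37 N


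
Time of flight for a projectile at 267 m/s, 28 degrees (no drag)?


T = 2*v0*sin(theta)/g = 2*267*sin(28°)/9.81 = 25.56 s

25.56 s


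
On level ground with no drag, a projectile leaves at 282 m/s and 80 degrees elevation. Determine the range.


R = v0^2 * sin(2*theta) / g = 282^2 * sin(2*80°) / 9.81 = 2773 m

2773 m


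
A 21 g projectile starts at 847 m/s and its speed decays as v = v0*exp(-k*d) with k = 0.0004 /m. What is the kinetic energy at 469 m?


v = v0*exp(-k*d) = 847*exp(-0.0004*469) = 702.117 m/s
E = 0.5*m*v^2 = 0.5*0.021*702.117^2 = 5176 J

5176 J


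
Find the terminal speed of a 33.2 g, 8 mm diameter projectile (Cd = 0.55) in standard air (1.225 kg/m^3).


A = pi*(d/2)^2 = pi*(8/2000)^2 = 5.02655e-05 m^2
vt = sqrt(2mg/(Cd*rho*A)) = sqrt(2*0.0332*9.81/(0.55 * 1.225 * 5.02655e-05)) = 138.7 m/s

138.7 m/s


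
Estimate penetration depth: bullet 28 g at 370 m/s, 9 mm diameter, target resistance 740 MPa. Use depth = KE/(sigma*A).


A = pi*(d/2)^2 = pi*(9/2)^2 = 63.6173 mm^2
E = 0.5*m*v^2 = 0.5*0.028*370^2 = 1916.6 J
depth = E/(sigma*A) = 1916.6 J / (740 MPa * 63.6173 mm^2) = 1916.6/(740 * 63.6173) m = 0.0407122 m ≈ 40.71 mm

40.71 mm


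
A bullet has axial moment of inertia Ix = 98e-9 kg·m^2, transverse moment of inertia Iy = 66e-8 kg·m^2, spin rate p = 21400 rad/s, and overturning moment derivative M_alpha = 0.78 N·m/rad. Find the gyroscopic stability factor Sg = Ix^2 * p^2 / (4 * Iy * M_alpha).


Sg = Ix^2 * p^2 / (4 * Iy * M_alpha) = (98e-9)^2 * 21400^2 / (4 * 66e-8 * 0.78) = 2.136

2.136


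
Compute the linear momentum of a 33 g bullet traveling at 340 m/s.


p = m*v = 0.033*340 = 11.22 kg·m/s

11.22 kg·m/s


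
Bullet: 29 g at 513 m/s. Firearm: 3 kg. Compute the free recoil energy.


v_r = m_p*v_p/m_gun = 0.029*513/3 = 4.959 m/s, E_r = 0.5*m_gun*v_r^2 = 0.5*3*4.959^2 = 36.89 J

36.89 J


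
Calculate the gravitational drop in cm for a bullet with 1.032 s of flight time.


drop = 0.5*g*t^2 = 0.5*9.81*1.032^2 = 5.22394 m ≈ 522.4 cm

522.4 cm


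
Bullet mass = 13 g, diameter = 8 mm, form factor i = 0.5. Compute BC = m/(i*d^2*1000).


BC = m/(i*d^2*1000) = 13/(0.5 * 8^2 * 1000) = 0.0004062

0.0004062


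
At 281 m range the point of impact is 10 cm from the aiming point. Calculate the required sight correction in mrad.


1 mrad subtends 1 cm per 10 m of range, so adj = error_cm / (dist_m / 10) = 10 / (281/10) = 0.3559 mrad

0.3559 mrad


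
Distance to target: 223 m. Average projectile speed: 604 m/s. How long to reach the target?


t = d/v = 223/604 = 0.3692 s

0.3692 s


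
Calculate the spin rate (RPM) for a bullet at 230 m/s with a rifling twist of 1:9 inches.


twist_m = 9*0.0254 = 0.2286 m
spin = v/twist = 230/0.2286 = 1006.124 rev/s
RPM = spin*60 = 1006.124*60 ≈ 60367 RPM

60367 RPM


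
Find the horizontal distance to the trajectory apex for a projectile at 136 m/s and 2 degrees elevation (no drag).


R = v0^2*sin(2*theta)/g = 136^2*sin(2*2°)/9.81 = 131.52 m
apex_dist = R/2 = 131.52/2 = 65.76 m

65.76 m


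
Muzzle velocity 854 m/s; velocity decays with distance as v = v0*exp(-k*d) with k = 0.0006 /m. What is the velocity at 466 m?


v = v0*exp(-k*d) = 854*exp(-0.0006*466) = 645.7 m/s

645.7 m/s


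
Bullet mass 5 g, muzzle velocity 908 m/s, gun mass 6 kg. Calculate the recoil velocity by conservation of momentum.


v_recoil = m_p * v_p / m_gun = 0.005 * 908 / 6 = 0.7567 m/s

0.7567 m/s


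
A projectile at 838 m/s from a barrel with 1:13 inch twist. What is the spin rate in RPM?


twist_m = 13*0.0254 = 0.3302 m
spin = v/twist = 838/0.3302 = 2537.856 rev/s
RPM = spin*60 = 2537.856*60 ≈ 152271 RPM

152271 RPM


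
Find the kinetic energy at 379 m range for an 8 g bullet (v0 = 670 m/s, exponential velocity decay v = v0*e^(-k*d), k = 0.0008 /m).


v = v0*exp(-k*d) = 670*exp(-0.0008*379) = 494.762 m/s
E = 0.5*m*v^2 = 0.5*0.008*494.762^2 = 979.2 J

979.2 J


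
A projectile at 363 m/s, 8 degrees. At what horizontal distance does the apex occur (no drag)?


R = v0^2*sin(2*theta)/g = 363^2*sin(2*8°)/9.81 = 3702.39 m
apex_dist = R/2 = 3702.39/2 = 1851 m

1851 m


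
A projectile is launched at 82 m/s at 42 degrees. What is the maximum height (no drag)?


H = (v0*sin(theta))^2 / (2g) = (82*sin(42°))^2 / (2*9.81) = 153.4 m

153.4 m


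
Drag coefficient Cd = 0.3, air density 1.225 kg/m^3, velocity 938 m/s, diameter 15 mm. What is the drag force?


A = pi*(d/2)^2 = pi*(15/2000)^2 = 1.76715e-04 m^2
Fd = 0.5*Cd*rho*A*v^2 = 0.5*0.3*1.225*1.76715e-04*938^2 = 28.57 N

28.57 N


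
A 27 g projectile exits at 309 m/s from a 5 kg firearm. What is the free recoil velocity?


v_recoil = m_p * v_p / m_gun = 0.027 * 309 / 5 = 1.669 m/s

1.669 m/s


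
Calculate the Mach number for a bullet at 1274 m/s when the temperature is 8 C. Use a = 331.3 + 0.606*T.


a = 331.3 + 0.606*(8) = 336.148 m/s
M = v/a = 1274/336.148 = 3.79

3.79


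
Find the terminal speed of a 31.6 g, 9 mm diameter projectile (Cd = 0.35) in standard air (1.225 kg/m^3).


A = pi*(d/2)^2 = pi*(9/2000)^2 = 6.36173e-05 m^2
vt = sqrt(2mg/(Cd*rho*A)) = sqrt(2*0.0316*9.81/(0.35 * 1.225 * 6.36173e-05)) = 150.8 m/s

150.8 m/s


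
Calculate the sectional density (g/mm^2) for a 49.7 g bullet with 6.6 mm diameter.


SD = m/d^2 = 49.7/6.6^2 = 1.141 g/mm^2

1.141 g/mm^2


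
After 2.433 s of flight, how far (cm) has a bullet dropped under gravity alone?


drop = 0.5*g*t^2 = 0.5*9.81*2.433^2 = 29.0351 m ≈ 2904 cm

2904 cm


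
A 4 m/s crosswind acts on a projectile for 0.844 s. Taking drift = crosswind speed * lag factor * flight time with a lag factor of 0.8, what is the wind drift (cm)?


drift = v_wind * lag * t = 4 * 0.8 * 0.844 = 2.7008 m ≈ 270.1 cm

270.1 cm


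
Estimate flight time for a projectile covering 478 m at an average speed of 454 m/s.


t = d/v = 478/454 = 1.053 s

1.053 s


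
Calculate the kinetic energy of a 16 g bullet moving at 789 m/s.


E = 0.5*m*v^2 = 0.5*0.016*789^2 = 4980 J

4980 J


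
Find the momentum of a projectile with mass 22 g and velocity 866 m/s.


p = m*v = 0.022*866 = 19.05 kg·m/s

19.05 kg·m/s


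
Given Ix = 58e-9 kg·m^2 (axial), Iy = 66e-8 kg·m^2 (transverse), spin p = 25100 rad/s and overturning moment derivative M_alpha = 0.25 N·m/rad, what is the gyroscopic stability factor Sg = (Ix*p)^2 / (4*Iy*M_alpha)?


Sg = Ix^2 * p^2 / (4 * Iy * M_alpha) = (58e-9)^2 * 25100^2 / (4 * 66e-8 * 0.25) = 3.211

3.211


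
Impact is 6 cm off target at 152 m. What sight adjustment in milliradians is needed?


1 mrad subtends 1 cm per 10 m of range, so adj = error_cm / (dist_m / 10) = 6 / (152/10) = 0.3947 mrad

0.3947 mrad


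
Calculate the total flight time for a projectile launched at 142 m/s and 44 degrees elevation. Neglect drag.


T = 2*v0*sin(theta)/g = 2*142*sin(44°)/9.81 = 20.11 s

20.11 s


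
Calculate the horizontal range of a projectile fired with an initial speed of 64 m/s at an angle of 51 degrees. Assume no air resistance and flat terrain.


R = v0^2 * sin(2*theta) / g = 64^2 * sin(2*51°) / 9.81 = 408.4 m

408.4 m


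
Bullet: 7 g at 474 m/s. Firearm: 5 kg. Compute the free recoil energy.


v_r = m_p*v_p/m_gun = 0.007*474/5 = 0.6636 m/s, E_r = 0.5*m_gun*v_r^2 = 0.5*5*0.6636^2 = 1.101 J

1.101 J


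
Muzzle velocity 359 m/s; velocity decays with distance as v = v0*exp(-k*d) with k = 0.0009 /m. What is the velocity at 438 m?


v = v0*exp(-k*d) = 359*exp(-0.0009*438) = 242 m/s

242 m/s


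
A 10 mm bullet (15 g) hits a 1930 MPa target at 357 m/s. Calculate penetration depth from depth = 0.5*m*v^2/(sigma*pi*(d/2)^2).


A = pi*(d/2)^2 = pi*(10/2)^2 = 78.5398 mm^2
E = 0.5*m*v^2 = 0.5*0.015*357^2 = 955.867 J
depth = E/(sigma*A) = 955.867 J / (1930 MPa * 78.5398 mm^2) = 955.867/(1930 * 78.5398) m = 0.00630595 m ≈ 6.306 mm

6.306 mm


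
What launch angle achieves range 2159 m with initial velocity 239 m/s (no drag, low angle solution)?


sin(2*theta) = R*g/v0^2 = 2159*9.81/239^2 = 0.370788, theta = arcsin(0.370788)/2 = 10.88°

10.88 degrees


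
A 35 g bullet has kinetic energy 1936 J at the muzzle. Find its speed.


v = sqrt(2*E/m) = sqrt(2*1936/0.035) = 332.6 m/s

332.6 m/s


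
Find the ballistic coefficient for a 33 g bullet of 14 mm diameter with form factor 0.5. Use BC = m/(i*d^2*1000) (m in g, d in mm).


BC = m/(i*d^2*1000) = 33/(0.5 * 14^2 * 1000) = 0.0003367

0.0003367


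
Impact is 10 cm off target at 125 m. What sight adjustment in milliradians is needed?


1 mrad subtends 1 cm per 10 m of range, so adj = error_cm / (dist_m / 10) = 10 / (125/10) = 0.8 mrad

0.8 mrad


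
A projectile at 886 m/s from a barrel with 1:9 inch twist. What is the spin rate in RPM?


twist_m = 9*0.0254 = 0.2286 m
spin = v/twist = 886/0.2286 = 3875.766 rev/s
RPM = spin*60 = 3875.766*60 ≈ 232546 RPM

232546 RPM


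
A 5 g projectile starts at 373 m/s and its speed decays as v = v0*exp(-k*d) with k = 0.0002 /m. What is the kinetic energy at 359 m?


v = v0*exp(-k*d) = 373*exp(-0.0002*359) = 347.157 m/s
E = 0.5*m*v^2 = 0.5*0.005*347.157^2 = 301.3 J

301.3 J


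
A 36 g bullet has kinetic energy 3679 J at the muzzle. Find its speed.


v = sqrt(2*E/m) = sqrt(2*3679/0.036) = 452.1 m/s

452.1 m/s


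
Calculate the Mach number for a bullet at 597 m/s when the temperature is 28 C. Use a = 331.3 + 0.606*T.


a = 331.3 + 0.606*(28) = 348.268 m/s
M = v/a = 597/348.268 = 1.714

1.714


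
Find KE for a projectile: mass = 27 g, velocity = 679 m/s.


E = 0.5*m*v^2 = 0.5*0.027*679^2 = 6224 J

6224 J


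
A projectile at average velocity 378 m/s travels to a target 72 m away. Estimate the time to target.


t = d/v = 72/378 = 0.1905 s

0.1905 s


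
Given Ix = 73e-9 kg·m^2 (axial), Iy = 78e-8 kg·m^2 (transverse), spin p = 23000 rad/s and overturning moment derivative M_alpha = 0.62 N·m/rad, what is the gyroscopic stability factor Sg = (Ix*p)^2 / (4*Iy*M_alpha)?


Sg = Ix^2 * p^2 / (4 * Iy * M_alpha) = (73e-9)^2 * 23000^2 / (4 * 78e-8 * 0.62) = 1.457

1.457


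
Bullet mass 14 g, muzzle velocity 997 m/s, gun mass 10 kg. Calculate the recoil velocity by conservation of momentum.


v_recoil = m_p * v_p / m_gun = 0.014 * 997 / 10 = 1.396 m/s

1.396 m/s


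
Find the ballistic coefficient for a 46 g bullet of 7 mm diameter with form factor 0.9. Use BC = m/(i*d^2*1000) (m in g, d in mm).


BC = m/(i*d^2*1000) = 46/(0.9 * 7^2 * 1000) = 0.001043

0.001043


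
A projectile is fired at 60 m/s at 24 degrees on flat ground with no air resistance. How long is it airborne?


T = 2*v0*sin(theta)/g = 2*60*sin(24°)/9.81 = 4.975 s

4.975 s


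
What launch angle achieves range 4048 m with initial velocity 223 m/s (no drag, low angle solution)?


sin(2*theta) = R*g/v0^2 = 4048*9.81/223^2 = 0.798546, theta = arcsin(0.798546)/2 = 26.5°

26.5 degrees


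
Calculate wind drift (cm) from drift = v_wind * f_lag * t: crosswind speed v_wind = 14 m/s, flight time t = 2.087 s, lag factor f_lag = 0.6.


drift = v_wind * lag * t = 14 * 0.6 * 2.087 = 17.5308 m ≈ 1753 cm

1753 cm


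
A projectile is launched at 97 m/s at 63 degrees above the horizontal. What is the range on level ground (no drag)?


R = v0^2 * sin(2*theta) / g = 97^2 * sin(2*63°) / 9.81 = 775.9 m

775.9 m


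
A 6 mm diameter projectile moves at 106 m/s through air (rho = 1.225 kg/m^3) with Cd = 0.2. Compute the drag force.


A = pi*(d/2)^2 = pi*(6/2000)^2 = 2.82743e-05 m^2
Fd = 0.5*Cd*rho*A*v^2 = 0.5*0.2*1.225*2.82743e-05*106^2 = 0.03892 N

0.03892 N


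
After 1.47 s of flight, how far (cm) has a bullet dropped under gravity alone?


drop = 0.5*g*t^2 = 0.5*9.81*1.47^2 = 10.5992 m ≈ 1060 cm

1060 cm


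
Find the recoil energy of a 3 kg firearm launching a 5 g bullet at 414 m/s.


v_r = m_p*v_p/m_gun = 0.005*414/3 = 0.69 m/s, E_r = 0.5*m_gun*v_r^2 = 0.5*3*0.69^2 = 0.7141 J

0.7141 J


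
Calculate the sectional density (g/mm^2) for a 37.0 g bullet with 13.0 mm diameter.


SD = m/d^2 = 37.0/13.0^2 = 0.2189 g/mm^2

0.2189 g/mm^2


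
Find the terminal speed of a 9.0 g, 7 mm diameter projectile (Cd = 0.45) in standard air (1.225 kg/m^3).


A = pi*(d/2)^2 = pi*(7/2000)^2 = 3.84845e-05 m^2
vt = sqrt(2mg/(Cd*rho*A)) = sqrt(2*0.009*9.81/(0.45 * 1.225 * 3.84845e-05)) = 91.23 m/s

91.23 m/s


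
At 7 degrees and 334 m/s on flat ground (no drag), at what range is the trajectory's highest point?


R = v0^2*sin(2*theta)/g = 334^2*sin(2*7°)/9.81 = 2751.05 m
apex_dist = R/2 = 2751.05/2 = 1376 m

1376 m


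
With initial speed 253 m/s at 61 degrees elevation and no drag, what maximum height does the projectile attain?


H = (v0*sin(theta))^2 / (2g) = (253*sin(61°))^2 / (2*9.81) = 2496 m

2496 m


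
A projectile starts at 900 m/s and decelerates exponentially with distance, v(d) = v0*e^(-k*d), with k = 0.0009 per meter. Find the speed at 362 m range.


v = v0*exp(-k*d) = 900*exp(-0.0009*362) = 649.8 m/s

649.8 m/s


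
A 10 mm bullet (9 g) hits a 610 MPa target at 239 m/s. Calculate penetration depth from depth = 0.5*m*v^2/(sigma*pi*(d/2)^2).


A = pi*(d/2)^2 = pi*(10/2)^2 = 78.5398 mm^2
E = 0.5*m*v^2 = 0.5*0.009*239^2 = 257.044 J
depth = E/(sigma*A) = 257.044 J / (610 MPa * 78.5398 mm^2) = 257.044/(610 * 78.5398) m = 0.00536523 m ≈ 5.365 mm

5.365 mm


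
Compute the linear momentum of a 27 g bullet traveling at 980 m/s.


p = m*v = 0.027*980 = 26.46 kg·m/s

26.46 kg·m/s


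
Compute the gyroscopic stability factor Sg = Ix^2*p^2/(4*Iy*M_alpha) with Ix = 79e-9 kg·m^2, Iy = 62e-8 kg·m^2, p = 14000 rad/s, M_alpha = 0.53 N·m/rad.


Sg = Ix^2 * p^2 / (4 * Iy * M_alpha) = (79e-9)^2 * 14000^2 / (4 * 62e-8 * 0.53) = 0.9306

0.9306


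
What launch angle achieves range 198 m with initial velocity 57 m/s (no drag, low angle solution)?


sin(2*theta) = R*g/v0^2 = 198*9.81/57^2 = 0.597839, theta = arcsin(0.597839)/2 = 18.36°

18.36 degrees


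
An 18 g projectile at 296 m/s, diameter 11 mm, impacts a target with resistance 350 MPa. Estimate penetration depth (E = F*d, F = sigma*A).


A = pi*(d/2)^2 = pi*(11/2)^2 = 95.0332 mm^2
E = 0.5*m*v^2 = 0.5*0.018*296^2 = 788.544 J
depth = E/(sigma*A) = 788.544 J / (350 MPa * 95.0332 mm^2) = 788.544/(350 * 95.0332) m = 0.0237073 m ≈ 23.71 mm

23.71 mm


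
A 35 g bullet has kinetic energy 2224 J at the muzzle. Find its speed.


v = sqrt(2*E/m) = sqrt(2*2224/0.035) = 356.5 m/s

356.5 m/s


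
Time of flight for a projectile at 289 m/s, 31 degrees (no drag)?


T = 2*v0*sin(theta)/g = 2*289*sin(31°)/9.81 = 30.35 s

30.35 s


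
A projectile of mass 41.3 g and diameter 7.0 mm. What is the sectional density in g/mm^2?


SD = m/d^2 = 41.3/7.0^2 = 0.8429 g/mm^2

0.8429 g/mm^2


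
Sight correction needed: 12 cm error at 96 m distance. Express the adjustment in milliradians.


1 mrad subtends 1 cm per 10 m of range, so adj = error_cm / (dist_m / 10) = 12 / (96/10) = 1.25 mrad

1.25 mrad


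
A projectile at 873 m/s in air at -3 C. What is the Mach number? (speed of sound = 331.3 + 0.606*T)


a = 331.3 + 0.606*(-3) = 329.482 m/s
M = v/a = 873/329.482 = 2.65

2.65


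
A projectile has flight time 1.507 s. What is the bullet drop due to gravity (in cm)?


drop = 0.5*g*t^2 = 0.5*9.81*1.507^2 = 11.1395 m ≈ 1114 cm

1114 cm


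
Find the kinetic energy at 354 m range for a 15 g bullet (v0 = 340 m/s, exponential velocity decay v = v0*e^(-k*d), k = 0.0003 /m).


v = v0*exp(-k*d) = 340*exp(-0.0003*354) = 305.743 m/s
E = 0.5*m*v^2 = 0.5*0.015*305.743^2 = 701.1 J

701.1 J


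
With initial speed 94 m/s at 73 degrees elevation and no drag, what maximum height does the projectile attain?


H = (v0*sin(theta))^2 / (2g) = (94*sin(73°))^2 / (2*9.81) = 411.9 m

411.9 m


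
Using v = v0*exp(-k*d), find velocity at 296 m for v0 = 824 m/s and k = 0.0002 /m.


v = v0*exp(-k*d) = 824*exp(-0.0002*296) = 776.6 m/s

776.6 m/s


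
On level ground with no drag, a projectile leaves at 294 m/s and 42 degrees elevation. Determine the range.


R = v0^2 * sin(2*theta) / g = 294^2 * sin(2*42°) / 9.81 = 8763 m

8763 m


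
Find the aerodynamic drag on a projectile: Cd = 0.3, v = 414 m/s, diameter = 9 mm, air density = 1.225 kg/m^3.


A = pi*(d/2)^2 = pi*(9/2000)^2 = 6.36173e-05 m^2
Fd = 0.5*Cd*rho*A*v^2 = 0.5*0.3*1.225*6.36173e-05*414^2 = 2.004 N

2.004 N


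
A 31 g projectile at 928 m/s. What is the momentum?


p = m*v = 0.031*928 = 28.77 kg·m/s

28.77 kg·m/s


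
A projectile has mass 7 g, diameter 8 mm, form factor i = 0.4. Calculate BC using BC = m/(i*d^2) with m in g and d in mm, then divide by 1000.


BC = m/(i*d^2*1000) = 7/(0.4 * 8^2 * 1000) = 0.0002734

0.0002734


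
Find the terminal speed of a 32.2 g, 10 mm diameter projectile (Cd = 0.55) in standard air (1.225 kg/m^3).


A = pi*(d/2)^2 = pi*(10/2000)^2 = 7.85398e-05 m^2
vt = sqrt(2mg/(Cd*rho*A)) = sqrt(2*0.0322*9.81/(0.55 * 1.225 * 7.85398e-05)) = 109.3 m/s

109.3 m/s


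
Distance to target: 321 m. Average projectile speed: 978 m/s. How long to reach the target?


t = d/v = 321/978 = 0.3282 s

0.3282 s


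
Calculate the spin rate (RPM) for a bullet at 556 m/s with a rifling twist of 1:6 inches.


twist_m = 6*0.0254 = 0.1524 m
spin = v/twist = 556/0.1524 = 3648.294 rev/s
RPM = spin*60 = 3648.294*60 ≈ 218898 RPM

218898 RPM


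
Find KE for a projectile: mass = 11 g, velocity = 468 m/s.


E = 0.5*m*v^2 = 0.5*0.011*468^2 = 1205 J

1205 J


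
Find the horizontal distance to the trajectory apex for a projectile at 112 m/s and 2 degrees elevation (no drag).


R = v0^2*sin(2*theta)/g = 112^2*sin(2*2°)/9.81 = 89.1973 m
apex_dist = R/2 = 89.1973/2 = 44.6 m

44.6 m


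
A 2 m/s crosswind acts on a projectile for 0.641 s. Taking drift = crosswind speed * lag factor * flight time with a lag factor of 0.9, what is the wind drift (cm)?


drift = v_wind * lag * t = 2 * 0.9 * 0.641 = 1.1538 m ≈ 115.4 cm

115.4 cm


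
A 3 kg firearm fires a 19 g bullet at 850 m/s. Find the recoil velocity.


v_recoil = m_p * v_p / m_gun = 0.019 * 850 / 3 = 5.383 m/s

5.383 m/s


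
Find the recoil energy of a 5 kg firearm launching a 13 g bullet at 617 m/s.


v_r = m_p*v_p/m_gun = 0.013*617/5 = 1.6042 m/s, E_r = 0.5*m_gun*v_r^2 = 0.5*5*1.6042^2 = 6.434 J

6.434 J


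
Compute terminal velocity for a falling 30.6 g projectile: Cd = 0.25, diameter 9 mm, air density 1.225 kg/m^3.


A = pi*(d/2)^2 = pi*(9/2000)^2 = 6.36173e-05 m^2
vt = sqrt(2mg/(Cd*rho*A)) = sqrt(2*0.0306*9.81/(0.25 * 1.225 * 6.36173e-05)) = 175.5 m/s

175.5 m/s


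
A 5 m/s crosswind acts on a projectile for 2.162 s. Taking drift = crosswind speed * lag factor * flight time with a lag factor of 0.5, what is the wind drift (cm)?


drift = v_wind * lag * t = 5 * 0.5 * 2.162 = 5.405 m ≈ 540.5 cm

540.5 cm


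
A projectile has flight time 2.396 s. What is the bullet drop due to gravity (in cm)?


drop = 0.5*g*t^2 = 0.5*9.81*2.396^2 = 28.1587 m ≈ 2816 cm

2816 cm


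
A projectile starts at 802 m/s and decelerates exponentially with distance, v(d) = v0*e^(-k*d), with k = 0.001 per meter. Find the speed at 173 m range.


v = v0*exp(-k*d) = 802*exp(-0.001*173) = 674.6 m/s

674.6 m/s


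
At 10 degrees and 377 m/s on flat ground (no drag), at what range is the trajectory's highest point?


R = v0^2*sin(2*theta)/g = 377^2*sin(2*10°)/9.81 = 4955.25 m
apex_dist = R/2 = 4955.25/2 = 2478 m

2478 m


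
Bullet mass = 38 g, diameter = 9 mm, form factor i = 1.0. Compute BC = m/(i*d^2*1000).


BC = m/(i*d^2*1000) = 38/(1.0 * 9^2 * 1000) = 0.0004691

0.0004691


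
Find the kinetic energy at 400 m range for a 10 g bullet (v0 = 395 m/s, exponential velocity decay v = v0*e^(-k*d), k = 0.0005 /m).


v = v0*exp(-k*d) = 395*exp(-0.0005*400) = 323.399 m/s
E = 0.5*m*v^2 = 0.5*0.01*323.399^2 = 522.9 J

522.9 J


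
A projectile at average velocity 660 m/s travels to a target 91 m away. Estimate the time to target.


t = d/v = 91/660 = 0.1379 s

0.1379 s


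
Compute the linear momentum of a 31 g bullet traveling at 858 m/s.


p = m*v = 0.031*858 = 26.6 kg·m/s

26.6 kg·m/s


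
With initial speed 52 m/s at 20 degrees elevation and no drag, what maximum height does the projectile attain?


H = (v0*sin(theta))^2 / (2g) = (52*sin(20°))^2 / (2*9.81) = 16.12 m

16.12 m


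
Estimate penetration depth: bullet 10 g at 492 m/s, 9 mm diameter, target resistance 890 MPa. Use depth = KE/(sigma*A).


A = pi*(d/2)^2 = pi*(9/2)^2 = 63.6173 mm^2
E = 0.5*m*v^2 = 0.5*0.01*492^2 = 1210.32 J
depth = E/(sigma*A) = 1210.32 J / (890 MPa * 63.6173 mm^2) = 1210.32/(890 * 63.6173) m = 0.0213764 m ≈ 21.38 mm

21.38 mm


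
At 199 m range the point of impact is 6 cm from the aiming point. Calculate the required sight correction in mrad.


1 mrad subtends 1 cm per 10 m of range, so adj = error_cm / (dist_m / 10) = 6 / (199/10) = 0.3015 mrad

0.3015 mrad


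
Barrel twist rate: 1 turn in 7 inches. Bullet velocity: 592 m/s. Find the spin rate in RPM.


twist_m = 7*0.0254 = 0.1778 m
spin = v/twist = 592/0.1778 = 3329.584 rev/s
RPM = spin*60 = 3329.584*60 ≈ 199775 RPM

199775 RPM


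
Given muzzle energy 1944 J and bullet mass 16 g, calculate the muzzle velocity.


v = sqrt(2*E/m) = sqrt(2*1944/0.016) = 493 m/s

493 m/s


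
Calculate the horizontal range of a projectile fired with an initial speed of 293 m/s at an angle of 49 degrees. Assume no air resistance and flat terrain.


R = v0^2 * sin(2*theta) / g = 293^2 * sin(2*49°) / 9.81 = 8666 m

8666 m


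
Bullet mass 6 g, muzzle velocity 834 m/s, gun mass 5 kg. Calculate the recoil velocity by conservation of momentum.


v_recoil = m_p * v_p / m_gun = 0.006 * 834 / 5 = 1.001 m/s

1.001 m/s


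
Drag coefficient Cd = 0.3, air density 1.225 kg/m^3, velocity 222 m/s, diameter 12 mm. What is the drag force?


A = pi*(d/2)^2 = pi*(12/2000)^2 = 1.13097e-04 m^2
Fd = 0.5*Cd*rho*A*v^2 = 0.5*0.3*1.225*1.13097e-04*222^2 = 1.024 N

1.024 N


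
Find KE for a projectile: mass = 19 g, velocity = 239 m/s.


E = 0.5*m*v^2 = 0.5*0.019*239^2 = 542.6 J

542.6 J


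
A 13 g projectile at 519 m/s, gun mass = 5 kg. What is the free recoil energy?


v_r = m_p*v_p/m_gun = 0.013*519/5 = 1.3494 m/s, E_r = 0.5*m_gun*v_r^2 = 0.5*5*1.3494^2 = 4.552 J

4.552 J
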